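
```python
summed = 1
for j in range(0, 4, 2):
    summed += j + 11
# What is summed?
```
Trace:
  summed=1
  summed=12, j=0
  summed=25, j=2

Final answer: 25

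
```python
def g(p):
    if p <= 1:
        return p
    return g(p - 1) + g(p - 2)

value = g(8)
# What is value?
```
Call trace (a repeated sub-call is expanded the first time; later identical calls just restate its return value):
g(p=8)
  g(p=7)
    g(p=6)
      g(p=5)
        g(p=4)
          g(p=3)
            g(p=2)
              g(p=1)
              -> return 1
              g(p=0)
              -> return 0
            -> return 1
            g(p=1)
            -> return 1
          -> return 2
          g(p=2) -> return 1  (same call as traced above)
        -> return 3
        g(p=3) -> return 2  (same call as traced above)
      -> return 5
      g(p=4) -> return 3  (same call as traced above)
    -> return 8
    g(p=5) -> return 5  (same call as traced above)
  -> return 13
  g(p=6) -> return 8  (same call as traced above)
-> return 21

Final answer: 21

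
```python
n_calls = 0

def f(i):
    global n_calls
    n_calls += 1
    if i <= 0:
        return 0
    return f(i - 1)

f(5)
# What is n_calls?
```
Call trace:
f(i=5)
  f(i=4)
    f(i=3)
      f(i=2)
        f(i=1)
          f(i=0)
          -> return 0
        -> return 0
      -> return 0
    -> return 0
  -> return 0
-> return 0

n_calls is incremented once per call. f is entered once for each i = 5, 4, 3, 2, 1, 0 (the i <= 0 call returns without recursing), i.e. 5 + 1 calls.
n_calls = 6

Final answer: 6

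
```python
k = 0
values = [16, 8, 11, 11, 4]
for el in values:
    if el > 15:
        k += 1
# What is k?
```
Trace:
  k=0
  k=1, el=16
  k=1, el=8
  k=1, el=11
  k=1, el=11
  k=1, el=4

Final answer: 1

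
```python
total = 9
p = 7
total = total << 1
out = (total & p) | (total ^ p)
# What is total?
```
Trace:
  total=9
  total=9, p=7
  total=18, p=7
  total=18, p=7, out=23

Final answer: 18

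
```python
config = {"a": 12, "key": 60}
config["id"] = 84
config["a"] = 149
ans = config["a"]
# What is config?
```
Trace:
  config={'a': 12, 'key': 60}
  config={'a': 12, 'key': 60, 'id': 84}
  config={'a': 149, 'key': 60, 'id': 84}
  config={'a': 149, 'key': 60, 'id': 84}, ans=149

Final answer: {'a': 149, 'key': 60, 'id': 84}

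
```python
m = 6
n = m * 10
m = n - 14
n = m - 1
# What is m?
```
Trace:
  m=6
  m=6, n=60
  m=46, n=60
  m=46, n=45

Final answer: 46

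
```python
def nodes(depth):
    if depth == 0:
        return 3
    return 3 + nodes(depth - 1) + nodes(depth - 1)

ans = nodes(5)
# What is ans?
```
Call trace (a repeated sub-call is expanded the first time; later identical calls just restate its return value):
nodes(depth=5)
  nodes(depth=4)
    nodes(depth=3)
      nodes(depth=2)
        nodes(depth=1)
          nodes(depth=0)
          -> return 3
          nodes(depth=0)
          -> return 3
        -> return 9
        nodes(depth=1) -> return 9  (same call as traced above)
      -> return 21
      nodes(depth=2) -> return 21  (same call as traced above)
    -> return 45
    nodes(depth=3) -> return 45  (same call as traced above)
  -> return 93
  nodes(depth=4) -> return 93  (same call as traced above)
-> return 189

Final answer: 189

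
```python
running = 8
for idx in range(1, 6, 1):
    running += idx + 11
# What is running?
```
Trace:
  running=8
  running=20, idx=1
  running=33, idx=2
  running=47, idx=3
  running=62, idx=4
  running=78, idx=5

Final answer: 78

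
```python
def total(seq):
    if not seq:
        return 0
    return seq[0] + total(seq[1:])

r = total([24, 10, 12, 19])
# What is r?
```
Call trace:
total(seq=[24, 10, 12, 19])
  total(seq=[10, 12, 19])
    total(seq=[12, 19])
      total(seq=[19])
        total(seq=[])
        -> return 0
      -> return 19
    -> return 31
  -> return 41
-> return 65

Final answer: 65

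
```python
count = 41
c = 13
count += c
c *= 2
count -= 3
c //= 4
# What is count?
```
Trace:
  count=41
  count=41, c=13
  count=54, c=13
  count=54, c=26
  count=51, c=26
  count=51, c=6

Final answer: 51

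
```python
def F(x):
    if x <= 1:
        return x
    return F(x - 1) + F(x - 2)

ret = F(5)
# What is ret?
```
Call trace (a repeated sub-call is expanded the first time; later identical calls just restate its return value):
F(x=5)
  F(x=4)
    F(x=3)
      F(x=2)
        F(x=1)
        -> return 1
        F(x=0)
        -> return 0
      -> return 1
      F(x=1)
      -> return 1
    -> return 2
    F(x=2) -> return 1  (same call as traced above)
  -> return 3
  F(x=3) -> return 2  (same call as traced above)
-> return 5

Final answer: 5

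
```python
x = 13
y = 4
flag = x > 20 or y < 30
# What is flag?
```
Trace:
  x=13
  x=13, y=4
  x=13, y=4, flag=True

Final answer: True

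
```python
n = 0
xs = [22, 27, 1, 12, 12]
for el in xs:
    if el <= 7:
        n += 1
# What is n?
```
Trace:
  n=0
  n=0, el=22
  n=0, el=27
  n=1, el=1
  n=1, el=12
  n=1, el=12

Final answer: 1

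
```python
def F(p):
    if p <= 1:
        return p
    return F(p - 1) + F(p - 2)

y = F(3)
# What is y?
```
Call trace:
F(p=3)
  F(p=2)
    F(p=1)
    -> return 1
    F(p=0)
    -> return 0
  -> return 1
  F(p=1)
  -> return 1
-> return 2

Final answer: 2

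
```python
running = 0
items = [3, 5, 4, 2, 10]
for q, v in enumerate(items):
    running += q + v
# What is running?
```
Trace:
  running=0
  running=3, q=0, v=3
  running=9, q=1, v=5
  running=15, q=2, v=4
  running=20, q=3, v=2
  running=34, q=4, v=10

Final answer: 34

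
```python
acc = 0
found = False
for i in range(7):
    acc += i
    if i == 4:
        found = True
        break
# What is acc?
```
Trace:
  acc=0
  acc=0, found=False
  acc=0, found=False, i=0
  acc=1, found=False, i=1
  acc=3, found=False, i=2
  acc=6, found=False, i=3
  acc=10, found=True, i=4

Final answer: 10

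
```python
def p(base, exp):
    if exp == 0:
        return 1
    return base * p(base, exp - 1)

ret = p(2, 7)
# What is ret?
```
Call trace:
p(base=2, exp=7)
  p(base=2, exp=6)
    p(base=2, exp=5)
      p(base=2, exp=4)
        p(base=2, exp=3)
          p(base=2, exp=2)
            p(base=2, exp=1)
              p(base=2, exp=0)
              -> return 1
            -> return 2
          -> return 4
        -> return 8
      -> return 16
    -> return 32
  -> return 64
-> return 128

Final answer: 128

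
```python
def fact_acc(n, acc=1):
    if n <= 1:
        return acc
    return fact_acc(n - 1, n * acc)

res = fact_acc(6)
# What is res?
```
Call trace:
fact_acc(n=6, acc=1)
  fact_acc(n=5, acc=6)
    fact_acc(n=4, acc=30)
      fact_acc(n=3, acc=120)
        fact_acc(n=2, acc=360)
          fact_acc(n=1, acc=720)
          -> return 720
        -> return 720
      -> return 720
    -> return 720
  -> return 720
-> return 720

Final answer: 720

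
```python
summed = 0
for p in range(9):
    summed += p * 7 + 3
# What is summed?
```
Trace:
  summed=0
  summed=3, p=0
  summed=13, p=1
  summed=30, p=2
  summed=54, p=3
  summed=85, p=4
  summed=123, p=5
  summed=168, p=6
  summed=220, p=7
  summed=279, p=8

Final answer: 279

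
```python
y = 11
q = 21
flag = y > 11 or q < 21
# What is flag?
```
Trace:
  y=11
  y=11, q=21
  y=11, q=21, flag=False

Final answer: False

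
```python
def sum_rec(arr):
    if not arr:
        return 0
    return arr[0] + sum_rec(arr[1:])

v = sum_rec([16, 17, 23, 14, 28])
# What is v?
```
Call trace:
sum_rec(arr=[16, 17, 23, 14, 28])
  sum_rec(arr=[17, 23, 14, 28])
    sum_rec(arr=[23, 14, 28])
      sum_rec(arr=[14, 28])
        sum_rec(arr=[28])
          sum_rec(arr=[])
          -> return 0
        -> return 28
      -> return 42
    -> return 65
  -> return 82
-> return 98

Final answer: 98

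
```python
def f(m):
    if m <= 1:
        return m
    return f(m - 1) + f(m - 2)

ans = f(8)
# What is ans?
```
Call trace (a repeated sub-call is expanded the first time; later identical calls just restate its return value):
f(m=8)
  f(m=7)
    f(m=6)
      f(m=5)
        f(m=4)
          f(m=3)
            f(m=2)
              f(m=1)
              -> return 1
              f(m=0)
              -> return 0
            -> return 1
            f(m=1)
            -> return 1
          -> return 2
          f(m=2) -> return 1  (same call as traced above)
        -> return 3
        f(m=3) -> return 2  (same call as traced above)
      -> return 5
      f(m=4) -> return 3  (same call as traced above)
    -> return 8
    f(m=5) -> return 5  (same call as traced above)
  -> return 13
  f(m=6) -> return 8  (same call as traced above)
-> return 21

Final answer: 21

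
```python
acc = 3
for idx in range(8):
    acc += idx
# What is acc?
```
Trace:
  acc=3
  acc=3, idx=0
  acc=4, idx=1
  acc=6, idx=2
  acc=9, idx=3
  acc=13, idx=4
  acc=18, idx=5
  acc=24, idx=6
  acc=31, idx=7

Final answer: 31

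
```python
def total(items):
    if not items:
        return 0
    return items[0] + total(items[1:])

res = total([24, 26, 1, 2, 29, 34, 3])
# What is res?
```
Call trace:
total(items=[24, 26, 1, 2, 29, 34, 3])
  total(items=[26, 1, 2, 29, 34, 3])
    total(items=[1, 2, 29, 34, 3])
      total(items=[2, 29, 34, 3])
        total(items=[29, 34, 3])
          total(items=[34, 3])
            total(items=[3])
              total(items=[])
              -> return 0
            -> return 3
          -> return 37
        -> return 66
      -> return 68
    -> return 69
  -> return 95
-> return 119

Final answer: 119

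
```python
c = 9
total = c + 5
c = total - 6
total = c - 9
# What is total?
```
Trace:
  c=9
  c=9, total=14
  c=8, total=14
  c=8, total=-1

Final answer: -1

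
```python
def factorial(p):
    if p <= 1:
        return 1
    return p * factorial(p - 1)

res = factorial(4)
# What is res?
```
Call trace:
factorial(p=4)
  factorial(p=3)
    factorial(p=2)
      factorial(p=1)
      -> return 1
    -> return 2
  -> return 6
-> return 24

Final answer: 24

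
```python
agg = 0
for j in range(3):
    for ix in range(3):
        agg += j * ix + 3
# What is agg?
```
Trace:
  agg=0
  agg=3, j=0, ix=0
  agg=6, j=0, ix=1
  agg=9, j=0, ix=2
  agg=12, j=1, ix=0
  agg=16, j=1, ix=1
  agg=21, j=1, ix=2
  agg=24, j=2, ix=0
  agg=29, j=2, ix=1
  agg=36, j=2, ix=2

Final answer: 36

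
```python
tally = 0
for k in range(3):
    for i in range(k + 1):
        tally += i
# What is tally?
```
Trace:
  tally=0
  tally=0, k=0, i=0
  tally=0, k=1, i=0
  tally=1, k=1, i=1
  tally=1, k=2, i=0
  tally=2, k=2, i=1
  tally=4, k=2, i=2

Final answer: 4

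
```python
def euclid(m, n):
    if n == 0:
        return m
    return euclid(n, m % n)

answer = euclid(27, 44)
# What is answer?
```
Call trace:
euclid(m=27, n=44)
  euclid(m=44, n=27)
    euclid(m=27, n=17)
      euclid(m=17, n=10)
        euclid(m=10, n=7)
          euclid(m=7, n=3)
            euclid(m=3, n=1)
              euclid(m=1, n=0)
              -> return 1
            -> return 1
          -> return 1
        -> return 1
      -> return 1
    -> return 1
  -> return 1
-> return 1

Final answer: 1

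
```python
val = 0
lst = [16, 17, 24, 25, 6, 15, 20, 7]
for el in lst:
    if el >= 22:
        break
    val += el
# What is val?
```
Trace:
  val=0
  val=16, el=16
  val=33, el=17
  val=33, el=24

Final answer: 33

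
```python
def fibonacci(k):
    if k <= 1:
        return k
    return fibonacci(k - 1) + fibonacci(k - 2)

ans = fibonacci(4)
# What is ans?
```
Call trace (a repeated sub-call is expanded the first time; later identical calls just restate its return value):
fibonacci(k=4)
  fibonacci(k=3)
    fibonacci(k=2)
      fibonacci(k=1)
      -> return 1
      fibonacci(k=0)
      -> return 0
    -> return 1
    fibonacci(k=1)
    -> return 1
  -> return 2
  fibonacci(k=2) -> return 1  (same call as traced above)
-> return 3

Final answer: 3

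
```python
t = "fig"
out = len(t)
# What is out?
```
Trace:
  t='fig'
  t='fig', out=3

Final answer: 3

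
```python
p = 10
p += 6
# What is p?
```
Trace:
  p=10
  p=16

Final answer: 16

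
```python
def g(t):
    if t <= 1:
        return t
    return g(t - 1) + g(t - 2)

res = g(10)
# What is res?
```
Call trace (a repeated sub-call is expanded the first time; later identical calls just restate its return value):
g(t=10)
  g(t=9)
    g(t=8)
      g(t=7)
        g(t=6)
          g(t=5)
            g(t=4)
              g(t=3)
                g(t=2)
                  g(t=1)
                  -> return 1
                  g(t=0)
                  -> return 0
                -> return 1
                g(t=1)
                -> return 1
              -> return 2
              g(t=2) -> return 1  (same call as traced above)
            -> return 3
            g(t=3) -> return 2  (same call as traced above)
          -> return 5
          g(t=4) -> return 3  (same call as traced above)
        -> return 8
        g(t=5) -> return 5  (same call as traced above)
      -> return 13
      g(t=6) -> return 8  (same call as traced above)
    -> return 21
    g(t=7) -> return 13  (same call as traced above)
  -> return 34
  g(t=8) -> return 21  (same call as traced above)
-> return 55

Final answer: 55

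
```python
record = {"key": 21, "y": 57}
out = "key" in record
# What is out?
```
Trace:
  record={'key': 21, 'y': 57}
  record={'key': 21, 'y': 57}, out=True

Final answer: True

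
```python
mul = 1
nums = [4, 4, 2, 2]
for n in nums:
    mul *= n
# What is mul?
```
Trace:
  mul=1
  mul=4, n=4
  mul=16, n=4
  mul=32, n=2
  mul=64, n=2

Final answer: 64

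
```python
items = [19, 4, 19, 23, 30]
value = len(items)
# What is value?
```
Trace:
  items=[19, 4, 19, 23, 30]
  items=[19, 4, 19, 23, 30], value=5

Final answer: 5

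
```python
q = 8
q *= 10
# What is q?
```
Trace:
  q=8
  q=80

Final answer: 80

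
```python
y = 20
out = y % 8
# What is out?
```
Trace:
  y=20
  y=20, out=4

Final answer: 4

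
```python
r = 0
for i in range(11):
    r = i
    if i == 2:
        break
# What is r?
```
Trace:
  r=0
  r=0, i=0
  r=1, i=1
  r=2, i=2

Final answer: 2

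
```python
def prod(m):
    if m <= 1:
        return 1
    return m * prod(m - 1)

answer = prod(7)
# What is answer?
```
Call trace:
prod(m=7)
  prod(m=6)
    prod(m=5)
      prod(m=4)
        prod(m=3)
          prod(m=2)
            prod(m=1)
            -> return 1
          -> return 2
        -> return 6
      -> return 24
    -> return 120
  -> return 720
-> return 5040

Final answer: 5040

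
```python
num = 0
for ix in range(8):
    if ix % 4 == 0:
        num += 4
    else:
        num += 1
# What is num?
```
Trace:
  num=0
  num=4, ix=0
  num=5, ix=1
  num=6, ix=2
  num=7, ix=3
  num=11, ix=4
  num=12, ix=5
  num=13, ix=6
  num=14, ix=7

Final answer: 14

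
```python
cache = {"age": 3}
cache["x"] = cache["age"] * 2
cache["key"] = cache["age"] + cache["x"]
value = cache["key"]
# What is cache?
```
Trace:
  cache={'age': 3}
  cache={'age': 3, 'x': 6}
  cache={'age': 3, 'x': 6, 'key': 9}
  cache={'age': 3, 'x': 6, 'key': 9}, value=9

Final answer: {'age': 3, 'x': 6, 'key': 9}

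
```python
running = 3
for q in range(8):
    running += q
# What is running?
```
Trace:
  running=3
  running=3, q=0
  running=4, q=1
  running=6, q=2
  running=9, q=3
  running=13, q=4
  running=18, q=5
  running=24, q=6
  running=31, q=7

Final answer: 31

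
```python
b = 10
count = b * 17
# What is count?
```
Trace:
  b=10
  b=10, count=170

Final answer: 170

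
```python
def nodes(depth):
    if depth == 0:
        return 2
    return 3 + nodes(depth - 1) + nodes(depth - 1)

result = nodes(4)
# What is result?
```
Call trace (a repeated sub-call is expanded the first time; later identical calls just restate its return value):
nodes(depth=4)
  nodes(depth=3)
    nodes(depth=2)
      nodes(depth=1)
        nodes(depth=0)
        -> return 2
        nodes(depth=0)
        -> return 2
      -> return 7
      nodes(depth=1) -> return 7  (same call as traced above)
    -> return 17
    nodes(depth=2) -> return 17  (same call as traced above)
  -> return 37
  nodes(depth=3) -> return 37  (same call as traced above)
-> return 77

Final answer: 77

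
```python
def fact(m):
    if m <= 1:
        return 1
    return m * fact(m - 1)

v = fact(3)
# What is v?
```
Call trace:
fact(m=3)
  fact(m=2)
    fact(m=1)
    -> return 1
  -> return 2
-> return 6

Final answer: 6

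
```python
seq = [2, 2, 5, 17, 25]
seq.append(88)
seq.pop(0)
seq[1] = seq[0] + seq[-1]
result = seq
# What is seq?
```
Trace:
  seq=[2, 2, 5, 17, 25]
  seq=[2, 2, 5, 17, 25, 88]
  seq=[2, 5, 17, 25, 88]
  seq=[2, 90, 17, 25, 88]
  seq=[2, 90, 17, 25, 88], result=[2, 90, 17, 25, 88]

Final answer: [2, 90, 17, 25, 88]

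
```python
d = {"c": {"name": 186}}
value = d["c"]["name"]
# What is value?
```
Trace:
  d={'c': {'name': 186}}
  d={'c': {'name': 186}}, value=186

Final answer: 186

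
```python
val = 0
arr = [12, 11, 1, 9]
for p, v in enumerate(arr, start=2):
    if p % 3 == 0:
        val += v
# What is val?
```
Trace:
  val=0
  val=0, p=2, v=12
  val=11, p=3, v=11
  val=11, p=4, v=1
  val=11, p=5, v=9

Final answer: 11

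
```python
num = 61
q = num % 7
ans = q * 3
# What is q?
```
Trace:
  num=61
  num=61, q=5
  num=61, q=5, ans=15

Final answer: 5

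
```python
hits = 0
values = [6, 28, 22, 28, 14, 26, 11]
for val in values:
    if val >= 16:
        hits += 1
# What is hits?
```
Trace:
  hits=0
  hits=0, val=6
  hits=1, val=28
  hits=2, val=22
  hits=3, val=28
  hits=3, val=14
  hits=4, val=26
  hits=4, val=11

Final answer: 4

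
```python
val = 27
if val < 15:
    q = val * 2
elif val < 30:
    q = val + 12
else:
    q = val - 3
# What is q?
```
Trace:
  val=27
  val=27, q=39

Final answer: 39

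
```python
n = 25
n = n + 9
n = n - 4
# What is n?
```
Trace:
  n=25
  n=34
  n=30

Final answer: 30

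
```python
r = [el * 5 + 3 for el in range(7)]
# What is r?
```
Trace:
  el=0
  el=1
  el=2
  el=3
  el=4
  el=5
  el=6
  r=[3, 8, 13, 18, 23, 28, 33]

Final answer: [3, 8, 13, 18, 23, 28, 33]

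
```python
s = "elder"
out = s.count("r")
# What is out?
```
Trace:
  s='elder'
  s='elder', out=1

Final answer: 1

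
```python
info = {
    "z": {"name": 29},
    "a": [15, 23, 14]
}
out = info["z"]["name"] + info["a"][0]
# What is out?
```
Trace:
  info={'z': {'name': 29}, 'a': [15, 23, 14]}
  info={'z': {'name': 29}, 'a': [15, 23, 14]}, out=44

Final answer: 44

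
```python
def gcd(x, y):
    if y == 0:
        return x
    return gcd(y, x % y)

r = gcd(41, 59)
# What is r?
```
Call trace:
gcd(x=41, y=59)
  gcd(x=59, y=41)
    gcd(x=41, y=18)
      gcd(x=18, y=5)
        gcd(x=5, y=3)
          gcd(x=3, y=2)
            gcd(x=2, y=1)
              gcd(x=1, y=0)
              -> return 1
            -> return 1
          -> return 1
        -> return 1
      -> return 1
    -> return 1
  -> return 1
-> return 1

Final answer: 1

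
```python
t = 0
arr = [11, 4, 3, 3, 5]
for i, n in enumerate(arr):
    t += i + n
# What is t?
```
Trace:
  t=0
  t=11, i=0, n=11
  t=16, i=1, n=4
  t=21, i=2, n=3
  t=27, i=3, n=3
  t=36, i=4, n=5

Final answer: 36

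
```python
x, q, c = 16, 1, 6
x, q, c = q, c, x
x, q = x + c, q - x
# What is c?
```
Trace:
  x=16, q=1, c=6
  x=1, q=6, c=16
  x=17, q=5, c=16

Final answer: 16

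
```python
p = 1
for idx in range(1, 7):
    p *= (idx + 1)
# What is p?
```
Trace:
  p=1
  p=2, idx=1
  p=6, idx=2
  p=24, idx=3
  p=120, idx=4
  p=720, idx=5
  p=5040, idx=6

Final answer: 5040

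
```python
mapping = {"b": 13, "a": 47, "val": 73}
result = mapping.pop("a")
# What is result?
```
Trace:
  mapping={'b': 13, 'a': 47, 'val': 73}
  mapping={'b': 13, 'val': 73}, result=47

Final answer: 47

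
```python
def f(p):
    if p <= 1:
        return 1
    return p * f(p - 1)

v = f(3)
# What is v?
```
Call trace:
f(p=3)
  f(p=2)
    f(p=1)
    -> return 1
  -> return 2
-> return 6

Final answer: 6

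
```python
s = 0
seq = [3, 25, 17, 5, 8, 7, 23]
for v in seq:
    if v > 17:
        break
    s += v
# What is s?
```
Trace:
  s=0
  s=3, v=3
  s=3, v=25

Final answer: 3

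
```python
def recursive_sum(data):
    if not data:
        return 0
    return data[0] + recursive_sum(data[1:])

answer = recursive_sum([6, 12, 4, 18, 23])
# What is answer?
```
Call trace:
recursive_sum(data=[6, 12, 4, 18, 23])
  recursive_sum(data=[12, 4, 18, 23])
    recursive_sum(data=[4, 18, 23])
      recursive_sum(data=[18, 23])
        recursive_sum(data=[23])
          recursive_sum(data=[])
          -> return 0
        -> return 23
      -> return 41
    -> return 45
  -> return 57
-> return 63

Final answer: 63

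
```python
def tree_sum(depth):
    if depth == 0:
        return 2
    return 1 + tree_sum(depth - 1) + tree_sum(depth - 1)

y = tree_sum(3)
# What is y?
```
Call trace (a repeated sub-call is expanded the first time; later identical calls just restate its return value):
tree_sum(depth=3)
  tree_sum(depth=2)
    tree_sum(depth=1)
      tree_sum(depth=0)
      -> return 2
      tree_sum(depth=0)
      -> return 2
    -> return 5
    tree_sum(depth=1) -> return 5  (same call as traced above)
  -> return 11
  tree_sum(depth=2) -> return 11  (same call as traced above)
-> return 23

Final answer: 23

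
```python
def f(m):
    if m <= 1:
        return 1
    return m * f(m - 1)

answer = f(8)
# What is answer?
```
Call trace:
f(m=8)
  f(m=7)
    f(m=6)
      f(m=5)
        f(m=4)
          f(m=3)
            f(m=2)
              f(m=1)
              -> return 1
            -> return 2
          -> return 6
        -> return 24
      -> return 120
    -> return 720
  -> return 5040
-> return 40320

Final answer: 40320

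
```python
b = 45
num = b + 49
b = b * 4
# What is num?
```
Trace:
  b=45
  b=45, num=94
  b=180, num=94

Final answer: 94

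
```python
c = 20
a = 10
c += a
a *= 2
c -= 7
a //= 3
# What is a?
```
Trace:
  c=20
  c=20, a=10
  c=30, a=10
  c=30, a=20
  c=23, a=20
  c=23, a=6

Final answer: 6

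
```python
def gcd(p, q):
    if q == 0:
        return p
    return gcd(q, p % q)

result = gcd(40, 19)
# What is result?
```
Call trace:
gcd(p=40, q=19)
  gcd(p=19, q=2)
    gcd(p=2, q=1)
      gcd(p=1, q=0)
      -> return 1
    -> return 1
  -> return 1
-> return 1

Final answer: 1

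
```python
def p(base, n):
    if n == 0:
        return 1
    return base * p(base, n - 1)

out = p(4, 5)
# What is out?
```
Call trace:
p(base=4, n=5)
  p(base=4, n=4)
    p(base=4, n=3)
      p(base=4, n=2)
        p(base=4, n=1)
          p(base=4, n=0)
          -> return 1
        -> return 4
      -> return 16
    -> return 64
  -> return 256
-> return 1024

Final answer: 1024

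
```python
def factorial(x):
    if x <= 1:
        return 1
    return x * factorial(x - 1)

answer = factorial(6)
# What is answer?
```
Call trace:
factorial(x=6)
  factorial(x=5)
    factorial(x=4)
      factorial(x=3)
        factorial(x=2)
          factorial(x=1)
          -> return 1
        -> return 2
      -> return 6
    -> return 24
  -> return 120
-> return 720

Final answer: 720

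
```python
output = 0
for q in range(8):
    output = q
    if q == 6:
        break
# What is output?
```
Trace:
  output=0
  output=0, q=0
  output=1, q=1
  output=2, q=2
  output=3, q=3
  output=4, q=4
  output=5, q=5
  output=6, q=6

Final answer: 6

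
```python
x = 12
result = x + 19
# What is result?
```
Trace:
  x=12
  x=12, result=31

Final answer: 31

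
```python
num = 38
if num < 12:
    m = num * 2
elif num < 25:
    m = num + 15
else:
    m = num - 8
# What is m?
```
Trace:
  num=38
  num=38, m=30

Final answer: 30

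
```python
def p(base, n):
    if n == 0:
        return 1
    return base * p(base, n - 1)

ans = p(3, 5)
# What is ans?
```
Call trace:
p(base=3, n=5)
  p(base=3, n=4)
    p(base=3, n=3)
      p(base=3, n=2)
        p(base=3, n=1)
          p(base=3, n=0)
          -> return 1
        -> return 3
      -> return 9
    -> return 27
  -> return 81
-> return 243

Final answer: 243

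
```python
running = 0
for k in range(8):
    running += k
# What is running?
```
Trace:
  running=0
  running=0, k=0
  running=1, k=1
  running=3, k=2
  running=6, k=3
  running=10, k=4
  running=15, k=5
  running=21, k=6
  running=28, k=7

Final answer: 28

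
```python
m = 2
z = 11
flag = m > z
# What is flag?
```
Trace:
  m=2
  m=2, z=11
  m=2, z=11, flag=False

Final answer: False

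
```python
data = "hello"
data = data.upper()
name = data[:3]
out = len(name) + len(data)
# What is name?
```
Trace:
  data='hello'
  data='HELLO'
  data='HELLO', name='HEL'
  data='HELLO', name='HEL', out=8

Final answer: 'HEL'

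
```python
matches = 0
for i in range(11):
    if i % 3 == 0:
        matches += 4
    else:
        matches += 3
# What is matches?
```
Trace:
  matches=0
  matches=4, i=0
  matches=7, i=1
  matches=10, i=2
  matches=14, i=3
  matches=17, i=4
  matches=20, i=5
  matches=24, i=6
  matches=27, i=7
  matches=30, i=8
  matches=34, i=9
  matches=37, i=10

Final answer: 37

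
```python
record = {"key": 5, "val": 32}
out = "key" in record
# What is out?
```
Trace:
  record={'key': 5, 'val': 32}
  record={'key': 5, 'val': 32}, out=True

Final answer: True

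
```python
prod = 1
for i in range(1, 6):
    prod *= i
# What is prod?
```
Trace:
  prod=1
  prod=1, i=1
  prod=2, i=2
  prod=6, i=3
  prod=24, i=4
  prod=120, i=5

Final answer: 120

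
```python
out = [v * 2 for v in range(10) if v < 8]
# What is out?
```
Trace:
  v=0
  v=1
  v=2
  v=3
  v=4
  v=5
  v=6
  v=7
  v=8
  v=9
  out=[0, 2, 4, 6, 8, 10, 12, 14]

Final answer: [0, 2, 4, 6, 8, 10, 12, 14]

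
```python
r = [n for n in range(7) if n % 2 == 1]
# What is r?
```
Trace:
  n=0
  n=1
  n=2
  n=3
  n=4
  n=5
  n=6
  r=[1, 3, 5]

Final answer: [1, 3, 5]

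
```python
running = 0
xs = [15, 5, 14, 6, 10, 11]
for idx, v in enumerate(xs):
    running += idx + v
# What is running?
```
Trace:
  running=0
  running=15, idx=0, v=15
  running=21, idx=1, v=5
  running=37, idx=2, v=14
  running=46, idx=3, v=6
  running=60, idx=4, v=10
  running=76, idx=5, v=11

Final answer: 76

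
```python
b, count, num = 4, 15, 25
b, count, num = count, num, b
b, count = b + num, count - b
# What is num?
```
Trace:
  b=4, count=15, num=25
  b=15, count=25, num=4
  b=19, count=10, num=4

Final answer: 4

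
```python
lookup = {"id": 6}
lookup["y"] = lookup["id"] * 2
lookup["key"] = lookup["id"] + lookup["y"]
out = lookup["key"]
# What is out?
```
Trace:
  lookup={'id': 6}
  lookup={'id': 6, 'y': 12}
  lookup={'id': 6, 'y': 12, 'key': 18}
  lookup={'id': 6, 'y': 12, 'key': 18}, out=18

Final answer: 18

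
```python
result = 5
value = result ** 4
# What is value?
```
Trace:
  result=5
  result=5, value=625

Final answer: 625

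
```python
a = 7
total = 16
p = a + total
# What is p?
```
Trace:
  a=7
  a=7, total=16
  a=7, total=16, p=23

Final answer: 23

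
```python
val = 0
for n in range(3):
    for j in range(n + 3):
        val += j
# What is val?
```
Trace:
  val=0
  val=0, n=0, j=0
  val=1, n=0, j=1
  val=3, n=0, j=2
  val=3, n=1, j=0
  val=4, n=1, j=1
  val=6, n=1, j=2
  val=9, n=1, j=3
  val=9, n=2, j=0
  val=10, n=2, j=1
  val=12, n=2, j=2
  val=15, n=2, j=3
  val=19, n=2, j=4

Final answer: 19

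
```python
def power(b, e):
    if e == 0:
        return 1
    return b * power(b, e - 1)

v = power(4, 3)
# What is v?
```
Call trace:
power(b=4, e=3)
  power(b=4, e=2)
    power(b=4, e=1)
      power(b=4, e=0)
      -> return 1
    -> return 4
  -> return 16
-> return 64

Final answer: 64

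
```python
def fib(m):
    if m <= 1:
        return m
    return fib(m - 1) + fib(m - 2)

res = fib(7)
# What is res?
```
Call trace (a repeated sub-call is expanded the first time; later identical calls just restate its return value):
fib(m=7)
  fib(m=6)
    fib(m=5)
      fib(m=4)
        fib(m=3)
          fib(m=2)
            fib(m=1)
            -> return 1
            fib(m=0)
            -> return 0
          -> return 1
          fib(m=1)
          -> return 1
        -> return 2
        fib(m=2) -> return 1  (same call as traced above)
      -> return 3
      fib(m=3) -> return 2  (same call as traced above)
    -> return 5
    fib(m=4) -> return 3  (same call as traced above)
  -> return 8
  fib(m=5) -> return 5  (same call as traced above)
-> return 13

Final answer: 13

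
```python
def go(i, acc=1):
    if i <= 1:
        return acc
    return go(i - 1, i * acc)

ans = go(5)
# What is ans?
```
Call trace:
go(i=5, acc=1)
  go(i=4, acc=5)
    go(i=3, acc=20)
      go(i=2, acc=60)
        go(i=1, acc=120)
        -> return 120
      -> return 120
    -> return 120
  -> return 120
-> return 120

Final answer: 120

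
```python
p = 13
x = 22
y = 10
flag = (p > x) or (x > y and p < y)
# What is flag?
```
Trace:
  p=13
  p=13, x=22
  p=13, x=22, y=10
  p=13, x=22, y=10, flag=False

Final answer: False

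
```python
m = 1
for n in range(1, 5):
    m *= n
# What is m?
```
Trace:
  m=1
  m=1, n=1
  m=2, n=2
  m=6, n=3
  m=24, n=4

Final answer: 24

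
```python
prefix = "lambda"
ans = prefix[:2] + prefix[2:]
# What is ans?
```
Trace:
  prefix='lambda'
  prefix='lambda', ans='lambda'

Final answer: 'lambda'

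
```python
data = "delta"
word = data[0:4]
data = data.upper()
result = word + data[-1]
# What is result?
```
Trace:
  data='delta'
  data='delta', word='delt'
  data='DELTA', word='delt'
  data='DELTA', word='delt', result='deltA'

Final answer: 'deltA'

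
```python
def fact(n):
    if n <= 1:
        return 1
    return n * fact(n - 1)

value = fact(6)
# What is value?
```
Call trace:
fact(n=6)
  fact(n=5)
    fact(n=4)
      fact(n=3)
        fact(n=2)
          fact(n=1)
          -> return 1
        -> return 2
      -> return 6
    -> return 24
  -> return 120
-> return 720

Final answer: 720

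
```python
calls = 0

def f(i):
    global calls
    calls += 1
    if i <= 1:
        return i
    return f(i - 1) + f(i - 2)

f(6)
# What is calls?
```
Call trace (a repeated sub-call is expanded the first time; later identical calls just restate its return value):
f(i=6)
  f(i=5)
    f(i=4)
      f(i=3)
        f(i=2)
          f(i=1)
          -> return 1
          f(i=0)
          -> return 0
        -> return 1
        f(i=1)
        -> return 1
      -> return 2
      f(i=2) -> return 1  (same call as traced above)
    -> return 3
    f(i=3) -> return 2  (same call as traced above)
  -> return 5
  f(i=4) -> return 3  (same call as traced above)
-> return 8

calls is incremented once per call, so count the calls in each subtree. Let C(i) = number of calls made by f(i).
C(0) = C(1) = 1 (base case, no recursion); C(i) = 1 + C(i - 1) + C(i - 2) otherwise.
C(2) = 1 + C(1) + C(0) = 1 + 1 + 1 = 3
C(3) = 1 + C(2) + C(1) = 1 + 3 + 1 = 5
C(4) = 1 + C(3) + C(2) = 1 + 5 + 3 = 9
C(5) = 1 + C(4) + C(3) = 1 + 9 + 5 = 15
C(6) = 1 + C(5) + C(4) = 1 + 15 + 9 = 25
calls = C(6) = 25

Final answer: 25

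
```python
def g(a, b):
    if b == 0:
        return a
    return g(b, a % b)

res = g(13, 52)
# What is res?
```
Call trace:
g(a=13, b=52)
  g(a=52, b=13)
    g(a=13, b=0)
    -> return 13
  -> return 13
-> return 13

Final answer: 13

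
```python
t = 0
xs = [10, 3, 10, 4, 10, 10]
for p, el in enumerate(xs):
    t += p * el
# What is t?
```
Trace:
  t=0
  t=0, p=0, el=10
  t=3, p=1, el=3
  t=23, p=2, el=10
  t=35, p=3, el=4
  t=75, p=4, el=10
  t=125, p=5, el=10

Final answer: 125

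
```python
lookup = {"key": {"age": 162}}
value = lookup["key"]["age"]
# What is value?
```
Trace:
  lookup={'key': {'age': 162}}
  lookup={'key': {'age': 162}}, value=162

Final answer: 162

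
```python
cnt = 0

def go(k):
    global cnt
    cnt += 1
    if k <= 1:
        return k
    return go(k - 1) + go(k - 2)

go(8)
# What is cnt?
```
Call trace (a repeated sub-call is expanded the first time; later identical calls just restate its return value):
go(k=8)
  go(k=7)
    go(k=6)
      go(k=5)
        go(k=4)
          go(k=3)
            go(k=2)
              go(k=1)
              -> return 1
              go(k=0)
              -> return 0
            -> return 1
            go(k=1)
            -> return 1
          -> return 2
          go(k=2) -> return 1  (same call as traced above)
        -> return 3
        go(k=3) -> return 2  (same call as traced above)
      -> return 5
      go(k=4) -> return 3  (same call as traced above)
    -> return 8
    go(k=5) -> return 5  (same call as traced above)
  -> return 13
  go(k=6) -> return 8  (same call as traced above)
-> return 21

cnt is incremented once per call, so count the calls in each subtree. Let C(k) = number of calls made by go(k).
C(0) = C(1) = 1 (base case, no recursion); C(k) = 1 + C(k - 1) + C(k - 2) otherwise.
C(2) = 1 + C(1) + C(0) = 1 + 1 + 1 = 3
C(3) = 1 + C(2) + C(1) = 1 + 3 + 1 = 5
C(4) = 1 + C(3) + C(2) = 1 + 5 + 3 = 9
C(5) = 1 + C(4) + C(3) = 1 + 9 + 5 = 15
C(6) = 1 + C(5) + C(4) = 1 + 15 + 9 = 25
C(7) = 1 + C(6) + C(5) = 1 + 25 + 15 = 41
C(8) = 1 + C(7) + C(6) = 1 + 41 + 25 = 67
cnt = C(8) = 67

Final answer: 67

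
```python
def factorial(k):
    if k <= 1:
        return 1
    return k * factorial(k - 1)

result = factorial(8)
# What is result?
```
Call trace:
factorial(k=8)
  factorial(k=7)
    factorial(k=6)
      factorial(k=5)
        factorial(k=4)
          factorial(k=3)
            factorial(k=2)
              factorial(k=1)
              -> return 1
            -> return 2
          -> return 6
        -> return 24
      -> return 120
    -> return 720
  -> return 5040
-> return 40320

Final answer: 40320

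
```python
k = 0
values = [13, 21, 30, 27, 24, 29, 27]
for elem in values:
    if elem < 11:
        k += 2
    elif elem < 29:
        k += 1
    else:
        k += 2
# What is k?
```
Trace:
  k=0
  k=1, elem=13
  k=2, elem=21
  k=4, elem=30
  k=5, elem=27
  k=6, elem=24
  k=8, elem=29
  k=9, elem=27

Final answer: 9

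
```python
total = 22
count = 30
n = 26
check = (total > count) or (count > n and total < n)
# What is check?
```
Trace:
  total=22
  total=22, count=30
  total=22, count=30, n=26
  total=22, count=30, n=26, check=True

Final answer: True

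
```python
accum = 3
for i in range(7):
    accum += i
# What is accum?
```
Trace:
  accum=3
  accum=3, i=0
  accum=4, i=1
  accum=6, i=2
  accum=9, i=3
  accum=13, i=4
  accum=18, i=5
  accum=24, i=6

Final answer: 24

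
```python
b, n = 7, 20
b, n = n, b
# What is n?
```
Trace:
  b=7, n=20
  b=20, n=7

Final answer: 7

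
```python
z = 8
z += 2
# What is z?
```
Trace:
  z=8
  z=10

Final answer: 10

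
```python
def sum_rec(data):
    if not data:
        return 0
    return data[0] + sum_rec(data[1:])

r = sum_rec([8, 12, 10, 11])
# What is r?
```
Call trace:
sum_rec(data=[8, 12, 10, 11])
  sum_rec(data=[12, 10, 11])
    sum_rec(data=[10, 11])
      sum_rec(data=[11])
        sum_rec(data=[])
        -> return 0
      -> return 11
    -> return 21
  -> return 33
-> return 41

Final answer: 41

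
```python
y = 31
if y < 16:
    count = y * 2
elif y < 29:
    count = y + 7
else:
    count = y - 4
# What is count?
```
Trace:
  y=31
  y=31, count=27

Final answer: 27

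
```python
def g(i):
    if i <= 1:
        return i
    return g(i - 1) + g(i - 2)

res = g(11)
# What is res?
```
Call trace (a repeated sub-call is expanded the first time; later identical calls just restate its return value):
g(i=11)
  g(i=10)
    g(i=9)
      g(i=8)
        g(i=7)
          g(i=6)
            g(i=5)
              g(i=4)
                g(i=3)
                  g(i=2)
                    g(i=1)
                    -> return 1
                    g(i=0)
                    -> return 0
                  -> return 1
                  g(i=1)
                  -> return 1
                -> return 2
                g(i=2) -> return 1  (same call as traced above)
              -> return 3
              g(i=3) -> return 2  (same call as traced above)
            -> return 5
            g(i=4) -> return 3  (same call as traced above)
          -> return 8
          g(i=5) -> return 5  (same call as traced above)
        -> return 13
        g(i=6) -> return 8  (same call as traced above)
      -> return 21
      g(i=7) -> return 13  (same call as traced above)
    -> return 34
    g(i=8) -> return 21  (same call as traced above)
  -> return 55
  g(i=9) -> return 34  (same call as traced above)
-> return 89

Final answer: 89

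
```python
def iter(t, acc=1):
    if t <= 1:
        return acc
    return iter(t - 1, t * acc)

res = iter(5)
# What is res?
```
Call trace:
iter(t=5, acc=1)
  iter(t=4, acc=5)
    iter(t=3, acc=20)
      iter(t=2, acc=60)
        iter(t=1, acc=120)
        -> return 120
      -> return 120
    -> return 120
  -> return 120
-> return 120

Final answer: 120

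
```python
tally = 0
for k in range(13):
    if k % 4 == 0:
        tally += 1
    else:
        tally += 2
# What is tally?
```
Trace:
  tally=0
  tally=1, k=0
  tally=3, k=1
  tally=5, k=2
  tally=7, k=3
  tally=8, k=4
  tally=10, k=5
  tally=12, k=6
  tally=14, k=7
  tally=15, k=8
  tally=17, k=9
  tally=19, k=10
  tally=21, k=11
  tally=22, k=12

Final answer: 22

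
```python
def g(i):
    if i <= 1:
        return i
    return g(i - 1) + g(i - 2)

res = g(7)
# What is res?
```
Call trace (a repeated sub-call is expanded the first time; later identical calls just restate its return value):
g(i=7)
  g(i=6)
    g(i=5)
      g(i=4)
        g(i=3)
          g(i=2)
            g(i=1)
            -> return 1
            g(i=0)
            -> return 0
          -> return 1
          g(i=1)
          -> return 1
        -> return 2
        g(i=2) -> return 1  (same call as traced above)
      -> return 3
      g(i=3) -> return 2  (same call as traced above)
    -> return 5
    g(i=4) -> return 3  (same call as traced above)
  -> return 8
  g(i=5) -> return 5  (same call as traced above)
-> return 13

Final answer: 13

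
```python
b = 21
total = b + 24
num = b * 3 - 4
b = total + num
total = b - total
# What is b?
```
Trace:
  b=21
  b=21, total=45
  b=21, total=45, num=59
  b=104, total=45, num=59
  b=104, total=59, num=59

Final answer: 104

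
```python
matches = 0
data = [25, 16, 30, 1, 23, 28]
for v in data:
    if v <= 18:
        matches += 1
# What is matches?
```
Trace:
  matches=0
  matches=0, v=25
  matches=1, v=16
  matches=1, v=30
  matches=2, v=1
  matches=2, v=23
  matches=2, v=28

Final answer: 2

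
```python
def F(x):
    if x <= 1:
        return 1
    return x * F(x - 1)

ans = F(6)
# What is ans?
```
Call trace:
F(x=6)
  F(x=5)
    F(x=4)
      F(x=3)
        F(x=2)
          F(x=1)
          -> return 1
        -> return 2
      -> return 6
    -> return 24
  -> return 120
-> return 720

Final answer: 720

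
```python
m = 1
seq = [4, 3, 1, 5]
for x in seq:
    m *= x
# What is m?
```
Trace:
  m=1
  m=4, x=4
  m=12, x=3
  m=12, x=1
  m=60, x=5

Final answer: 60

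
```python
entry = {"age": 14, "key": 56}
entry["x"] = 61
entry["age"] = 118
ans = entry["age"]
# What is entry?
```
Trace:
  entry={'age': 14, 'key': 56}
  entry={'age': 14, 'key': 56, 'x': 61}
  entry={'age': 118, 'key': 56, 'x': 61}
  entry={'age': 118, 'key': 56, 'x': 61}, ans=118

Final answer: {'age': 118, 'key': 56, 'x': 61}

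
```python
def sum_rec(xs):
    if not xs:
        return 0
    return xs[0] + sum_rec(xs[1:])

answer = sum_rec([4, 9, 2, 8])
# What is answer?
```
Call trace:
sum_rec(xs=[4, 9, 2, 8])
  sum_rec(xs=[9, 2, 8])
    sum_rec(xs=[2, 8])
      sum_rec(xs=[8])
        sum_rec(xs=[])
        -> return 0
      -> return 8
    -> return 10
  -> return 19
-> return 23

Final answer: 23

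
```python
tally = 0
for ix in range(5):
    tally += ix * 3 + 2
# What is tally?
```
Trace:
  tally=0
  tally=2, ix=0
  tally=7, ix=1
  tally=15, ix=2
  tally=26, ix=3
  tally=40, ix=4

Final answer: 40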